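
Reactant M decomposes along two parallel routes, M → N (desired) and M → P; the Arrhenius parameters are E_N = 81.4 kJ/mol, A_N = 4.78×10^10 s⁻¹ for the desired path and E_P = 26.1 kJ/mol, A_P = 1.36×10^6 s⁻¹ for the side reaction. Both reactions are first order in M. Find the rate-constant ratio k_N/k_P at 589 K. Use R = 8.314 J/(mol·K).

With equal orders, S_{N/P} = k_N/k_P = (A_N/A_P)·exp[(E_P−E_N)/(RT)].
(E_P−E_N)/(RT) = (26.1−81.4)×10³/(8.314×589) = -55300/4897 = -11.29.
k_N/k_P = (4.78×10^10/1.36×10^6)·exp(-11.29) = 35147 × 1.246×10^-5 = 0.438.

0.438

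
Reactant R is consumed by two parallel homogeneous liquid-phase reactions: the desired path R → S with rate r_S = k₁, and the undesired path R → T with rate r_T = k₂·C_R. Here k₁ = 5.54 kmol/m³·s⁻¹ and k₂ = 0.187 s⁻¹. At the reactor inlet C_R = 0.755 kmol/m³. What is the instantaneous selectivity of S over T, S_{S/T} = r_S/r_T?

S_{S/T} = r_S/r_T = (k₁)/(k₂·C_R) = (k₁/k₂)·C_R⁻¹.
= (5.54) / (0.187×0.7550) = 5.540/0.1412 = 39.2.
The undesired path is higher order in R, so low C_R (CSTR or dilute feed) favours S.

39.2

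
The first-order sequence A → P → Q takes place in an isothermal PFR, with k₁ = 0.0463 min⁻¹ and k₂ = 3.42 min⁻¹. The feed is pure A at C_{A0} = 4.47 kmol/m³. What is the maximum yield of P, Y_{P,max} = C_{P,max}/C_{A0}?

0.0128

Evaluating C_P at τ_opt = ln(k₂/k₁)/(k₂−k₁) gives C_{P,max}/C_{A0} = (k₁/k₂)^[k₂/(k₂−k₁)].
= (0.0463/3.42)^(3.42/(3.42−0.0463)) = (0.01354)^(1.014) = 0.01276.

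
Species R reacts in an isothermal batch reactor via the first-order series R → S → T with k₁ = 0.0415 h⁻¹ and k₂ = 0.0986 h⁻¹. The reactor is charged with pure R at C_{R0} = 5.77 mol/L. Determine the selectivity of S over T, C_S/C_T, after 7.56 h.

For first-order series with pure R initially, C_S(t) = k₁C_{R0}/(k₂−k₁)·(e^(−k₁t) − e^(−k₂t)).
e^(−k₁t) = e^(−0.0415×7.56) = e^(−0.3137) = 0.7307; e^(−k₂t) = e^(−0.7454) = 0.4745.
C_S = 0.0415×5.77/(0.0986−0.0415) × (0.7307−0.4745) = 4.194×0.2562 = 1.074 mol/L.
C_R = C_{R0}e^(−k₁t) = 4.216 mol/L, so C_T = C_{R0}−C_R−C_S = 0.4795 mol/L; C_S/C_T = 2.24.

2.24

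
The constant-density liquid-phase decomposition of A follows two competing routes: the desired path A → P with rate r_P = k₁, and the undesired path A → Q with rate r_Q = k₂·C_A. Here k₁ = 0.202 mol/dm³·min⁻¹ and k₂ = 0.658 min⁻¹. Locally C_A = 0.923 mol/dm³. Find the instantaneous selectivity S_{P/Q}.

S_{P/Q} = r_P/r_Q = (k₁)/(k₂·C_A) = (k₁/k₂)·C_A⁻¹.
= (0.202) / (0.658×0.9230) = 0.2020/0.6073 = 0.333.
The undesired path is higher order in A, so low C_A (CSTR or dilute feed) favours P.

0.333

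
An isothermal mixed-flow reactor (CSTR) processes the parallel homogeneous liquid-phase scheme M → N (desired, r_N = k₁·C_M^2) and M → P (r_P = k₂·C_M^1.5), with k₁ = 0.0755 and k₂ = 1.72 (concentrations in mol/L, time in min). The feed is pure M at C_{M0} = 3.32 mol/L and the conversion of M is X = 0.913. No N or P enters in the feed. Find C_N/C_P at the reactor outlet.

0.0236

Exit C_M = C_{M0}(1−X) = 3.32×0.0870 = 0.2888 mol/L.
A CSTR operates uniformly at the exit composition, giving r_N = 0.006299 and r_P = 0.2670 (each k·C_M^n at C_M = 0.2888).
Overall selectivity = C_N/C_P = r_Nτ/(r_Pτ) = r_N/r_P = 0.0236.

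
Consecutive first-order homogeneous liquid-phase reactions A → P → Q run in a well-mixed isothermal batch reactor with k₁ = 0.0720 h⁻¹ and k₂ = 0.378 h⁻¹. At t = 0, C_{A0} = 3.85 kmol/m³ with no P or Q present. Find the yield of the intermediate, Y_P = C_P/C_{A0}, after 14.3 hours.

0.0830

Solving the coupled first-order balances gives C_P(t) = [k₁/(k₂−k₁)]·C_{A0}·(e^(−k₁t) − e^(−k₂t)).
e^(−k₁t) = e^(−0.0720×14.3) = e^(−1.030) = 0.3571; e^(−k₂t) = e^(−5.405) = 0.004492.
C_P = 0.0720×3.85/(0.378−0.0720) × (0.3571−0.004492) = 0.9059×0.3527 = 0.3195 kmol/m³.
Y_P = C_P/C_{A0} = 0.3195/3.85 = 0.0830.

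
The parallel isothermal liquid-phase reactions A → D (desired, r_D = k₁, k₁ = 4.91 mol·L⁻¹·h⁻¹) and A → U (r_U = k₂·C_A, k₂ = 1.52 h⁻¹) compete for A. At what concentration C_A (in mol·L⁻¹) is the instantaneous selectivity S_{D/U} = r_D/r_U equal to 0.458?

S_{D/U} = (k₁/k₂)·C_A⁻¹ ⇒ C_A = (S·k₂/k₁)^(-1).
= (0.458×1.52/4.91)^(-1) = (0.1418)^(-1) = 7.05 mol·L⁻¹.

7.05 mol·L⁻¹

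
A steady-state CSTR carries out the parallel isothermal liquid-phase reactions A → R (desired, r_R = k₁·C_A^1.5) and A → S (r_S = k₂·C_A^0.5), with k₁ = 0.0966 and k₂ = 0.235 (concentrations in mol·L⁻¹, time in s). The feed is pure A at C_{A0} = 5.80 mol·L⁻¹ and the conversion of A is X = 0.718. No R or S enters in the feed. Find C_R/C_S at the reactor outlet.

0.672

Exit C_A = C_{A0}(1−X) = 5.80×0.282 = 1.636 mol·L⁻¹.
Rates in a CSTR are evaluated at the outlet concentration: r_R = 0.0966×1.636^1.5 = 0.2021, r_S = 0.235×1.636^0.5 = 0.3005.
Overall selectivity = C_R/C_S = r_Rτ/(r_Sτ) = r_R/r_S = 0.672.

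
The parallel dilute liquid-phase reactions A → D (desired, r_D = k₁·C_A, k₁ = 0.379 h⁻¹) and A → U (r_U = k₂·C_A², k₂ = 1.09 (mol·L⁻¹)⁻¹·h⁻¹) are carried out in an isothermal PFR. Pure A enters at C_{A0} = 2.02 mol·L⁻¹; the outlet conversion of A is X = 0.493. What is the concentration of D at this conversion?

C_A = C_{A0}(1−X) = 1.024 mol·L⁻¹.
Along a PFR/batch, dC_D/dC_A = −r_D/(r_D+r_U) = −k₁/(k₁+k₂·C_A).
Integrating from C_{A0} to C_A: C_D = (0.379/1.09)·ln[(0.379+1.09·2.02)/(0.379+1.09·1.02)] = 0.3477·ln(2.581/1.495) = 0.1898 mol·L⁻¹.

0.190 mol·L⁻¹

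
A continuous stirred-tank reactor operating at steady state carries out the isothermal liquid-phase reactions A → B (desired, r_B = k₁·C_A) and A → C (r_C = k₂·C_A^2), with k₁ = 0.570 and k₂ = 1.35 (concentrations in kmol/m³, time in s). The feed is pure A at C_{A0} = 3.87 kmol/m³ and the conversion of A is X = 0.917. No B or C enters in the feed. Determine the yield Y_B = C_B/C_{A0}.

0.521

Exit C_A = C_{A0}(1−X) = 3.87×0.0830 = 0.3212 kmol/m³.
Rates in a CSTR are evaluated at the outlet concentration: r_B = 0.570×0.3212 = 0.1831, r_C = 1.35×0.3212^2 = 0.1393.
Fraction of consumed A going to B: r_B/(r_B+r_C) = 0.5679.
C_B = 0.5679·C_{A0}·X = 0.5679×3.87×0.917 = 2.02 kmol/m³; Y_B = C_B/C_{A0} = 0.521.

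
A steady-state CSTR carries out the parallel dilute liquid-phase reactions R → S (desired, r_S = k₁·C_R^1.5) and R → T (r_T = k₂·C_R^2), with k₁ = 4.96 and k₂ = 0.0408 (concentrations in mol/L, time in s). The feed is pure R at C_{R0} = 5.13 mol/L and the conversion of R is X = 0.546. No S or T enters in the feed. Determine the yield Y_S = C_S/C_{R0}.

Exit C_R = C_{R0}(1−X) = 5.13×0.454 = 2.329 mol/L.
Rates in a CSTR are evaluated at the outlet concentration: r_S = 4.96×2.329^1.5 = 17.63, r_T = 0.0408×2.329^2 = 0.2213.
Fraction of consumed R going to S: r_S/(r_S+r_T) = 0.9876.
C_S = 0.9876·C_{R0}·X = 0.9876×5.13×0.546 = 2.77 mol/L; Y_S = C_S/C_{R0} = 0.539.

0.539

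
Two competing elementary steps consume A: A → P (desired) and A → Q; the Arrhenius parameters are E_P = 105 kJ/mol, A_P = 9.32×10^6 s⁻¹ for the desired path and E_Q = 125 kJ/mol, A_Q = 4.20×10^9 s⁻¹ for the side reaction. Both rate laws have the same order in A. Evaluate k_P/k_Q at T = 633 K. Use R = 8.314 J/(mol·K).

0.0992

Since both paths have the same order in A, the concentration cancels and S_{P/Q} = k_P/k_Q = (A_P/A_Q)·exp[(E_Q−E_P)/(RT)].
(E_Q−E_P)/(RT) = (125−105)×10³/(8.314×633) = 20000/5263 = 3.800.
k_P/k_Q = (9.32×10^6/4.20×10^9)·exp(3.800) = 0.002219 × 44.71 = 0.0992.
Since E_P < E_Q, lowering the temperature improves selectivity toward P.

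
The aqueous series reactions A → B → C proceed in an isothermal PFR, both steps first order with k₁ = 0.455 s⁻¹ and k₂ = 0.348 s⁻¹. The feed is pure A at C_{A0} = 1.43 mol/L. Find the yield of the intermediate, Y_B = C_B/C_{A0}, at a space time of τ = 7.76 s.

0.161

Solving the coupled first-order balances gives C_B(τ) = [k₁/(k₂−k₁)]·C_{A0}·(e^(−k₁τ) − e^(−k₂τ)).
e^(−k₁τ) = e^(−0.455×7.76) = e^(−3.531) = 0.02928; e^(−k₂τ) = e^(−2.700) = 0.06717.
C_B = 0.455×1.43/(0.348−0.455) × (0.02928−0.06717) = (-6.081)×(-0.03789) = 0.2304 mol/L.
Y_B = C_B/C_{A0} = 0.2304/1.43 = 0.161.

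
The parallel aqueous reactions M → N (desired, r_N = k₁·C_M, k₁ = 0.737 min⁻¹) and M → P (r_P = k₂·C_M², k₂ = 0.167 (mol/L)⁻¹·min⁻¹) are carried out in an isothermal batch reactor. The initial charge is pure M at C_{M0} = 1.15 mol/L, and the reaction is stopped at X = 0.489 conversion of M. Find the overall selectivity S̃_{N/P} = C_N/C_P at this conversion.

C_M = C_{M0}(1−X) = 0.5877 mol/L.
Along a PFR/batch, dC_N/dC_M = −r_N/(r_N+r_P) = −k₁/(k₁+k₂·C_M).
Integrating from C_{M0} to C_M: C_N = (0.737/0.167)·ln[(0.737+0.167·1.15)/(0.737+0.167·0.588)] = 4.413·ln(0.9290/0.8351) = 0.4703 mol/L.
C_P = (C_{M0}−C_M)−C_N = 0.09206 mol/L; S̃_{N/P} = 0.4703/0.09206 = 5.11.

5.11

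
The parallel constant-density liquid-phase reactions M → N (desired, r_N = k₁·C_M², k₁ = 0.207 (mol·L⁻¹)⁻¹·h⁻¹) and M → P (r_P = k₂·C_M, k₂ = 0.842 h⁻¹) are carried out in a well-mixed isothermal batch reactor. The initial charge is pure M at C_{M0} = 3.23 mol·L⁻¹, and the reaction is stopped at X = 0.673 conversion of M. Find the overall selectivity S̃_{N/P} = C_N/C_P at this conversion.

0.511

C_M = C_{M0}(1−X) = 1.056 mol·L⁻¹.
Along a PFR/batch, dC_P/dC_M = −r_P/(r_N+r_P) = −k₂/(k₂+k₁·C_M).
Integrating from C_{M0} to C_M: C_P = (0.842/0.207)·ln[(0.842+0.207·3.23)/(0.842+0.207·1.06)] = 4.068·ln(1.511/1.061) = 1.438 mol·L⁻¹.
Then C_N = (C_{M0}−C_M) − C_P = 2.174 − 1.438 = 0.7353 mol·L⁻¹.
S̃_{N/P} = C_N/C_P = 0.7353/1.438 = 0.511.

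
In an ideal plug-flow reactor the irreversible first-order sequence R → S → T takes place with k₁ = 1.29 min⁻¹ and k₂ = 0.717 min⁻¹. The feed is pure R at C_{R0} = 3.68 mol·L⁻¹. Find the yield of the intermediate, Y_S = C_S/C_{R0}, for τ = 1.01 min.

For first-order series with pure R initially, C_S(τ) = k₁C_{R0}/(k₂−k₁)·(e^(−k₁τ) − e^(−k₂τ)).
e^(−k₁τ) = e^(−1.29×1.01) = e^(−1.303) = 0.2717; e^(−k₂τ) = e^(−0.7242) = 0.4847.
C_S = 1.29×3.68/(0.717−1.29) × (0.2717−0.4847) = (-8.285)×(-0.2130) = 1.765 mol·L⁻¹.
Y_S = C_S/C_{R0} = 1.765/3.68 = 0.479.

0.479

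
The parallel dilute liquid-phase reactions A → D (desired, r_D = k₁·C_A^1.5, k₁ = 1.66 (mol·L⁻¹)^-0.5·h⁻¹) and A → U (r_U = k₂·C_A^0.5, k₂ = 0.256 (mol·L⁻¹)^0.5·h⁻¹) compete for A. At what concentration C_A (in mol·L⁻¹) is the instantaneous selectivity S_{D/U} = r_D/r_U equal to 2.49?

0.384 mol·L⁻¹

S_{D/U} = (k₁/k₂)·C_A ⇒ C_A = S·k₂/k₁.
= 2.49×0.256/1.66 = 0.384 mol·L⁻¹.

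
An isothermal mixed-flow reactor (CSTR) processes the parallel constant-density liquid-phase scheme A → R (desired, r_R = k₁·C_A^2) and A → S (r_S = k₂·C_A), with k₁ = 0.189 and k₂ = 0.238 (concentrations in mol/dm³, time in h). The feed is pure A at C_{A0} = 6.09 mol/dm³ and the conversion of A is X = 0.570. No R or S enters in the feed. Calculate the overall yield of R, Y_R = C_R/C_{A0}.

Exit C_A = C_{A0}(1−X) = 6.09×0.430 = 2.619 mol/dm³.
Rates in a CSTR are evaluated at the outlet concentration: r_R = 0.189×2.619^2 = 1.296, r_S = 0.238×2.619 = 0.6233.
Fraction of consumed A going to R: r_R/(r_R+r_S) = 0.6753.
C_R = 0.6753·C_{A0}·X = 0.6753×6.09×0.570 = 2.34 mol/dm³; Y_R = C_R/C_{A0} = 0.385.

0.385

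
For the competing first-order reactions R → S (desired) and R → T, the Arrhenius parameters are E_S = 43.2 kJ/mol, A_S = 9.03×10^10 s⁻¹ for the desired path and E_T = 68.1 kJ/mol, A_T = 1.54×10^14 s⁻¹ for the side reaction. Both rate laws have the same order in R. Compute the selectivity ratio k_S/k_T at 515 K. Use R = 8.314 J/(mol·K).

0.197

With equal orders, S_{S/T} = k_S/k_T = (A_S/A_T)·exp[(E_T−E_S)/(RT)].
(E_T−E_S)/(RT) = (68.1−43.2)×10³/(8.314×515) = 24900/4282 = 5.815.
k_S/k_T = (9.03×10^10/1.54×10^14)·exp(5.815) = 5.864×10^-4 × 335.4 = 0.197.
Since E_S < E_T, lowering the temperature improves selectivity toward S.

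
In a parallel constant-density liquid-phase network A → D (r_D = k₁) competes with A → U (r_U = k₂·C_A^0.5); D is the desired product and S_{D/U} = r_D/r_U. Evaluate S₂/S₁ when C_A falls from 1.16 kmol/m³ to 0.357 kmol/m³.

1.80

S_{D/U} = (k₁/k₂)·C_A^-0.5, so S₂/S₁ = (C_{A,2}/C_{A,1})^-0.5.
= (0.357/1.16)^(-0.5) = (0.3078)^(-0.5) = 1.80.
Selectivity toward D rises as C_A falls — low-concentration operation is favoured.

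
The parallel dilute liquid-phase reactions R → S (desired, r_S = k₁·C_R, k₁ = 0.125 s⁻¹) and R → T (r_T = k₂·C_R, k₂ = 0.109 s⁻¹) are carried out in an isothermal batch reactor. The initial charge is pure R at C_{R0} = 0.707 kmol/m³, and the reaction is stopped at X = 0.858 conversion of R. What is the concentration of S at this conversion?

0.324 kmol/m³

C_R = C_{R0}(1−X) = 0.1004 kmol/m³.
Both paths are first order in R, so the instantaneous fraction to S is constant: dC_S/d(−C_R) = k₁/(k₁+k₂) = 0.5342.
C_S = 0.5342·(C_{R0}−C_R) = 0.5342×0.6066 = 0.324 kmol/m³.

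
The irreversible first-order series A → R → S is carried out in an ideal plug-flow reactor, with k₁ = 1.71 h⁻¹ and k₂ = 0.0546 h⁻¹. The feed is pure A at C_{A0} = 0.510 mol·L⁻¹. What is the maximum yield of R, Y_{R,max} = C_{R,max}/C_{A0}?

At the optimum, C_{R,max}/C_{A0} = (k₁/k₂)^[k₂/(k₂−k₁)].
= (1.71/0.0546)^(0.0546/(0.0546−1.71)) = (31.32)^(-0.03298) = 0.8926.

0.893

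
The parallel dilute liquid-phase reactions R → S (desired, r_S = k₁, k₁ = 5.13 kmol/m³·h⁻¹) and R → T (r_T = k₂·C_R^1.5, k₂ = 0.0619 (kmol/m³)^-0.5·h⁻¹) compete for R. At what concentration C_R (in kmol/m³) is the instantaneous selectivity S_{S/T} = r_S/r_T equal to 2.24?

11.1 kmol/m³

S_{S/T} = (k₁/k₂)·C_R^-1.5 ⇒ C_R = (S·k₂/k₁)^(1/(-1.5)).
= (2.24×0.0619/5.13)^(-0.6667) = (0.02703)^(-0.6667) = 11.1 kmol/m³.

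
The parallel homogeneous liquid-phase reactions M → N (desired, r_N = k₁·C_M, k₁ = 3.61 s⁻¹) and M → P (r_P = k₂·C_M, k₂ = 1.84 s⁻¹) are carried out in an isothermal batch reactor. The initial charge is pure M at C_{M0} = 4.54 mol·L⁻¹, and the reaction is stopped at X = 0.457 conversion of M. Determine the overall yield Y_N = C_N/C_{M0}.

C_M = C_{M0}(1−X) = 2.465 mol·L⁻¹.
Both paths are first order in M, so the instantaneous fraction to N is constant: dC_N/d(−C_M) = k₁/(k₁+k₂) = 0.6624.
C_N = 0.6624·(C_{M0}−C_M) = 0.6624×2.075 = 1.37 mol·L⁻¹.
Y_N = C_N/C_{M0} = 1.374/4.54 = 0.303.

0.303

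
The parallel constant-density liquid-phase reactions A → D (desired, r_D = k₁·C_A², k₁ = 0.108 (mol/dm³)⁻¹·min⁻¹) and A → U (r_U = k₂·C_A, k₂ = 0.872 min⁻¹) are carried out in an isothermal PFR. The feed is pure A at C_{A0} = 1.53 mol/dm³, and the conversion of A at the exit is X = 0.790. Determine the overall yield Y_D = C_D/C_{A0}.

0.0802

C_A = C_{A0}(1−X) = 0.3213 mol/dm³.
Along a PFR/batch, dC_U/dC_A = −r_U/(r_D+r_U) = −k₂/(k₂+k₁·C_A).
Integrating from C_{A0} to C_A: C_U = (0.872/0.108)·ln[(0.872+0.108·1.53)/(0.872+0.108·0.321)] = 8.074·ln(1.037/0.9067) = 1.086 mol/dm³.
Then C_D = (C_{A0}−C_A) − C_U = 1.209 − 1.086 = 0.1227 mol/dm³.
Y_D = C_D/C_{A0} = 0.1227/1.53 = 0.0802.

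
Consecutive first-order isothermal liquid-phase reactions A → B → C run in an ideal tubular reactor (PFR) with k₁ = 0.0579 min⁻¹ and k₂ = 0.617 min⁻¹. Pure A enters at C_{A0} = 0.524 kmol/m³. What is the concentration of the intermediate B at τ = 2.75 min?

Solving the coupled first-order balances gives C_B(τ) = [k₁/(k₂−k₁)]·C_{A0}·(e^(−k₁τ) − e^(−k₂τ)).
e^(−k₁τ) = e^(−0.0579×2.75) = e^(−0.1592) = 0.8528; e^(−k₂τ) = e^(−1.697) = 0.1833.
C_B = 0.0579×0.524/(0.617−0.0579) × (0.8528−0.1833) = 0.05427×0.6695 = 0.03633 kmol/m³.

0.0363 kmol/m³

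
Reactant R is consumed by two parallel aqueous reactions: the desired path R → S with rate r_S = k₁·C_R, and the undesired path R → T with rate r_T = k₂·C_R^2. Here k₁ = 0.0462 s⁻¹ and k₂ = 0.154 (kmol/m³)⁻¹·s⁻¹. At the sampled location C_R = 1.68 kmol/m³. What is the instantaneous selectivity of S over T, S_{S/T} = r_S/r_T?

S_{S/T} = r_S/r_T = (k₁·C_R)/(k₂·C_R^2) = (k₁/k₂)·C_R⁻¹.
= (0.0462×1.680) / (0.154×1.680^2) = 0.07762/0.4346 = 0.179.
The undesired path is higher order in R, so low C_R (CSTR or dilute feed) favours S.

0.179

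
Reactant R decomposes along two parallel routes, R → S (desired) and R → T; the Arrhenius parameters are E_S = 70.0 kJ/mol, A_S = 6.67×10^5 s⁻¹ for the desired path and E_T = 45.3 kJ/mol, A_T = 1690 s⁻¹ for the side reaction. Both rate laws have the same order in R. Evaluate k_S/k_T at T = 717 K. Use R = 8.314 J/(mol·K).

k_S/k_T = (A_S/A_T)·exp[−(E_S−E_T)/(RT)] = (A_S/A_T)·exp[(E_T−E_S)/(RT)].
(E_T−E_S)/(RT) = (45.3−70.0)×10³/(8.314×717) = -24700/5961 = -4.144.
k_S/k_T = (6.67×10^5/1690)·exp(-4.144) = 394.7 × 0.01587 = 6.26.
Since E_S > E_T, raising the temperature improves selectivity toward S.

6.26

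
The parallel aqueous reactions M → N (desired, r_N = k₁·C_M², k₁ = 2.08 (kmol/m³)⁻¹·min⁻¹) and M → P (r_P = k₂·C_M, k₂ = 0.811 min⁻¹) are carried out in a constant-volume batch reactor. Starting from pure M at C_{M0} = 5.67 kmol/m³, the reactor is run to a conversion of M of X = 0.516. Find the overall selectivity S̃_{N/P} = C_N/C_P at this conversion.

C_M = C_{M0}(1−X) = 2.744 kmol/m³.
Along a PFR/batch, dC_P/dC_M = −r_P/(r_N+r_P) = −k₂/(k₂+k₁·C_M).
Integrating from C_{M0} to C_M: C_P = (0.811/2.08)·ln[(0.811+2.08·5.67)/(0.811+2.08·2.74)] = 0.3899·ln(12.60/6.519) = 0.2571 kmol/m³.
Then C_N = (C_{M0}−C_M) − C_P = 2.926 − 0.2571 = 2.669 kmol/m³.
S̃_{N/P} = C_N/C_P = 2.669/0.2571 = 10.4.

10.4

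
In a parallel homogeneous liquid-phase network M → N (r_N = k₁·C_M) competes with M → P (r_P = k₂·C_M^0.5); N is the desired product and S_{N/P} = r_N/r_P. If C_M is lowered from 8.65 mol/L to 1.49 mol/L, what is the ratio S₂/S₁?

0.415

S_{N/P} = (k₁/k₂)·C_M^0.5, so S₂/S₁ = (C_{M,2}/C_{M,1})^0.5.
= (1.49/8.65)^0.5 = (0.1723)^0.5 = 0.415.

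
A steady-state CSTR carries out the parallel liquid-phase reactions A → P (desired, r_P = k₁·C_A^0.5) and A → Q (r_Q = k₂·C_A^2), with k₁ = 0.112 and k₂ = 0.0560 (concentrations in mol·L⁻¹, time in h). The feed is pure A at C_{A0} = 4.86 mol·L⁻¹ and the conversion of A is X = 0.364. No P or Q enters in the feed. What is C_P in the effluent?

0.476 mol·L⁻¹

Exit C_A = C_{A0}(1−X) = 4.86×0.636 = 3.091 mol·L⁻¹.
In a CSTR the entire volume is at exit conditions, so r_P = 0.112×3.091^0.5 = 0.1969 and r_Q = 0.0560×3.091^2 = 0.5350.
Fraction of consumed A going to P: r_P/(r_P+r_Q) = 0.2690.
C_P = 0.2690·C_{A0}·X = 0.2690×4.86×0.364 = 0.476 mol·L⁻¹.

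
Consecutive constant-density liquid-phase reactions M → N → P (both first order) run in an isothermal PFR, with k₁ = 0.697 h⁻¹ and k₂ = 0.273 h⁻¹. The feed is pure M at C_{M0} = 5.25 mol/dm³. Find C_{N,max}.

2.87 mol/dm³

At the optimum, C_{N,max}/C_{M0} = (k₁/k₂)^[k₂/(k₂−k₁)].
= (0.697/0.273)^(0.273/(0.273−0.697)) = (2.553)^(-0.6439) = 0.5469.
C_{N,max} = 0.5469×5.25 = 2.87 mol/dm³.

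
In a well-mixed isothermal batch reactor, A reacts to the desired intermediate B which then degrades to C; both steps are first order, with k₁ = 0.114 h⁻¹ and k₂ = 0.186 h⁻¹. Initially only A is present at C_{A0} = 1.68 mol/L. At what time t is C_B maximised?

6.80 h

Setting dC_B/dt = 0 gives t_opt = ln(k₂/k₁)/(k₂−k₁).
= ln(0.186/0.114)/(0.186−0.114) = ln(1.632)/0.07200 = 0.4895/0.07200 = 6.80 h.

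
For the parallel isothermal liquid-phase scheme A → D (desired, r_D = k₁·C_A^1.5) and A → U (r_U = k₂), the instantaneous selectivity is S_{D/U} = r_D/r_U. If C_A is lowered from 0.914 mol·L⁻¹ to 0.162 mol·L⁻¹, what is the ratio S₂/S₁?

0.0746

S_{D/U} = (k₁/k₂)·C_A^1.5, so S₂/S₁ = (C_{A,2}/C_{A,1})^1.5.
= (0.162/0.914)^1.5 = (0.1772)^1.5 = 0.0746.
Selectivity toward D falls as C_A falls — high-concentration operation is favoured.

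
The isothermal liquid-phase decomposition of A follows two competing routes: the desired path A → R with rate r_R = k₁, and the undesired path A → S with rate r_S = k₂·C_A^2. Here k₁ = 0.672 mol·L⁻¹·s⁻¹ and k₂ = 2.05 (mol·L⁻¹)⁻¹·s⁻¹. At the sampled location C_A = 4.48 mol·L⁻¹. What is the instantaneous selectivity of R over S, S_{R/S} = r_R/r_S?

S_{R/S} = r_R/r_S = (k₁)/(k₂·C_A^2) = (k₁/k₂)·C_A^-2.
= (0.672) / (2.05×4.480^2) = 0.6720/41.14 = 0.0163.
The undesired path is higher order in A, so low C_A (CSTR or dilute feed) favours R.

0.0163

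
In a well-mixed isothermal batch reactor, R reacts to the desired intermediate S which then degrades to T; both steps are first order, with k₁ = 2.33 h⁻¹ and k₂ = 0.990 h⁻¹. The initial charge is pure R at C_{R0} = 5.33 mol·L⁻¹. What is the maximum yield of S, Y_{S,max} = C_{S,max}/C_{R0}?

For a first-order series the maximum intermediate yield is C_{S,max}/C_{R0} = (k₁/k₂)^[k₂/(k₂−k₁)].
= (2.33/0.990)^(0.990/(0.990−2.33)) = (2.354)^(-0.7388) = 0.5313.

0.531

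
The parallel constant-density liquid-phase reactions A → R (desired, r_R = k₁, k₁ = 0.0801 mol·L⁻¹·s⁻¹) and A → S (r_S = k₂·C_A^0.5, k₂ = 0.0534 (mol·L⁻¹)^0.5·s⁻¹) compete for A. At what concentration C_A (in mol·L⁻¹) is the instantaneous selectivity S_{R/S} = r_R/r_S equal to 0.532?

S_{R/S} = (k₁/k₂)·C_A^-0.5 ⇒ C_A = (S·k₂/k₁)^(-2).
= (0.532×0.0534/0.0801)^(-2) = (0.3547)^(-2) = 7.95 mol·L⁻¹.

7.95 mol·L⁻¹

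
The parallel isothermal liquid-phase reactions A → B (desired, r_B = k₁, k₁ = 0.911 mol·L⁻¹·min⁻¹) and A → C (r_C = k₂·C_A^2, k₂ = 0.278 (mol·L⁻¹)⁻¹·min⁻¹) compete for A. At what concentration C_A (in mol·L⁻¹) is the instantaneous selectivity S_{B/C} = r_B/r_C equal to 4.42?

0.861 mol·L⁻¹

S_{B/C} = (k₁/k₂)·C_A^-2 ⇒ C_A = (S·k₂/k₁)^(-0.5).
= (4.42×0.278/0.911)^(-0.5) = (1.349)^(-0.5) = 0.861 mol·L⁻¹.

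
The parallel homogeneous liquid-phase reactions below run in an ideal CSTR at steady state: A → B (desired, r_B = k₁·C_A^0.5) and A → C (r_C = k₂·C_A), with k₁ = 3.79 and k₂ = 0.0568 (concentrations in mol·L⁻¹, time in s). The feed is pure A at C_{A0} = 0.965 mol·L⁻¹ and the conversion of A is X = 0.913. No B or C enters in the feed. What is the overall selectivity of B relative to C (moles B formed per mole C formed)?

Exit C_A = C_{A0}(1−X) = 0.965×0.0870 = 0.08395 mol·L⁻¹.
Rates in a CSTR are evaluated at the outlet concentration: r_B = 3.79×0.08395^0.5 = 1.098, r_C = 0.0568×0.08395 = 0.004769.
Overall selectivity = C_B/C_C = r_Bτ/(r_Cτ) = r_B/r_C = 230.

230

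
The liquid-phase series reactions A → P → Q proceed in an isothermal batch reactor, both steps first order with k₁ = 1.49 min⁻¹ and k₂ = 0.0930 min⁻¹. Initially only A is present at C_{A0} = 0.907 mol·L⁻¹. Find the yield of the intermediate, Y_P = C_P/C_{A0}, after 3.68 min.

For first-order series with pure A initially, C_P(t) = k₁C_{A0}/(k₂−k₁)·(e^(−k₁t) − e^(−k₂t)).
e^(−k₁t) = e^(−1.49×3.68) = e^(−5.483) = 0.004156; e^(−k₂t) = e^(−0.3422) = 0.7102.
C_P = 1.49×0.907/(0.0930−1.49) × (0.004156−0.7102) = (-0.9674)×(-0.7060) = 0.6830 mol·L⁻¹.
Y_P = C_P/C_{A0} = 0.6830/0.907 = 0.753.

0.753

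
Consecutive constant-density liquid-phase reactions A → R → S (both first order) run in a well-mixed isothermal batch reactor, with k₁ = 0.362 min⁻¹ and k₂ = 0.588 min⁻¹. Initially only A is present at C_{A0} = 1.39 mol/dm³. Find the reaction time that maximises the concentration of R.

The intermediate peaks when r₁ = r₂, i.e. k₁e^(−k₁t) = k₂e^(−k₂t), giving t_opt = ln(k₂/k₁)/(k₂−k₁).
= ln(0.588/0.362)/(0.588−0.362) = ln(1.624)/0.2260 = 0.4851/0.2260 = 2.15 min.

2.15 min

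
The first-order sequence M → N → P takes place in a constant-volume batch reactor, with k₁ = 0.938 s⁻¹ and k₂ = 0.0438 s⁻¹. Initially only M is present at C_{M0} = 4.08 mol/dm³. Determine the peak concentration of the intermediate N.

At the optimum, C_{N,max}/C_{M0} = (k₁/k₂)^[k₂/(k₂−k₁)].
= (0.938/0.0438)^(0.0438/(0.0438−0.938)) = (21.42)^(-0.04898) = 0.8606.
C_{N,max} = 0.8606×4.08 = 3.51 mol/dm³.

3.51 mol/dm³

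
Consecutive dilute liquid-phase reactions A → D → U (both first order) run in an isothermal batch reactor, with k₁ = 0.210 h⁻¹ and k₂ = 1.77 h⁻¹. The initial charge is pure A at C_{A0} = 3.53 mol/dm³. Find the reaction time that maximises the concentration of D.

For first-order series the maximum of C_D occurs at t_opt = ln(k₂/k₁)/(k₂−k₁).
= ln(1.77/0.210)/(1.77−0.210) = ln(8.429)/1.560 = 2.132/1.560 = 1.37 h.

1.37 h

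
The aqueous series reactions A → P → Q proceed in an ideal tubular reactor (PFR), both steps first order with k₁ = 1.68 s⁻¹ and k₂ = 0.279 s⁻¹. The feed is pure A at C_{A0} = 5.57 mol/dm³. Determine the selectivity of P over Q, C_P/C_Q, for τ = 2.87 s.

Solving the coupled first-order balances gives C_P(τ) = [k₁/(k₂−k₁)]·C_{A0}·(e^(−k₁τ) − e^(−k₂τ)).
e^(−k₁τ) = e^(−1.68×2.87) = e^(−4.822) = 0.008054; e^(−k₂τ) = e^(−0.8007) = 0.4490.
C_P = 1.68×5.57/(0.279−1.68) × (0.008054−0.4490) = (-6.679)×(-0.4409) = 2.945 mol/dm³.
C_A = C_{A0}e^(−k₁τ) = 0.04486 mol/dm³, so C_Q = C_{A0}−C_A−C_P = 2.580 mol/dm³; C_P/C_Q = 1.14.

1.14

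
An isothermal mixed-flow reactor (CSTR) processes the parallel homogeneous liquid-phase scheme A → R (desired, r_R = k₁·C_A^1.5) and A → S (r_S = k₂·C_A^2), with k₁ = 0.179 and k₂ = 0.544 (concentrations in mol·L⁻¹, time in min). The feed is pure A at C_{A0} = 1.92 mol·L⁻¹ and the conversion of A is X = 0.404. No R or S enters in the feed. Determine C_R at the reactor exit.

Exit C_A = C_{A0}(1−X) = 1.92×0.596 = 1.144 mol·L⁻¹.
Rates in a CSTR are evaluated at the outlet concentration: r_R = 0.179×1.144^1.5 = 0.2191, r_S = 0.544×1.144^2 = 0.7124.
Fraction of consumed A going to R: r_R/(r_R+r_S) = 0.2352.
C_R = 0.2352·C_{A0}·X = 0.2352×1.92×0.404 = 0.182 mol·L⁻¹.

0.182 mol·L⁻¹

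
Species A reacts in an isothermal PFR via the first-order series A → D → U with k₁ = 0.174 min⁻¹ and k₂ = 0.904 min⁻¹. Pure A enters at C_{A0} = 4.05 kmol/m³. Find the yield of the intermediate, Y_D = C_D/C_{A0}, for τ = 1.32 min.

For first-order series with pure A initially, C_D(τ) = k₁C_{A0}/(k₂−k₁)·(e^(−k₁τ) − e^(−k₂τ)).
e^(−k₁τ) = e^(−0.174×1.32) = e^(−0.2297) = 0.7948; e^(−k₂τ) = e^(−1.193) = 0.3032.
C_D = 0.174×4.05/(0.904−0.174) × (0.7948−0.3032) = 0.9653×0.4916 = 0.4745 kmol/m³.
Y_D = C_D/C_{A0} = 0.4745/4.05 = 0.117.

0.117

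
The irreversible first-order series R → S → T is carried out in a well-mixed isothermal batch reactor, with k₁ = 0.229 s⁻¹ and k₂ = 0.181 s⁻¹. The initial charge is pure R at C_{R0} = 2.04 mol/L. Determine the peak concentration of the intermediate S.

0.840 mol/L

For a first-order series the maximum intermediate yield is C_{S,max}/C_{R0} = (k₁/k₂)^[k₂/(k₂−k₁)].
= (0.229/0.181)^(0.181/(0.181−0.229)) = (1.265)^(-3.771) = 0.4119.
C_{S,max} = 0.4119×2.04 = 0.840 mol/L.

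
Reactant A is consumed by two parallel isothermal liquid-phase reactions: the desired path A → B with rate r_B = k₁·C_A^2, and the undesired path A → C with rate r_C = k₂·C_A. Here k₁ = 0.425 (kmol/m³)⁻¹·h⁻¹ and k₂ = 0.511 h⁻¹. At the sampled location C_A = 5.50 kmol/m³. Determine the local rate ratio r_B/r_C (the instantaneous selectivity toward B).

S_{B/C} = r_B/r_C = (k₁·C_A^2)/(k₂·C_A) = (k₁/k₂)·C_A.
= (0.425×5.500^2) / (0.511×5.500) = 12.86/2.811 = 4.57.
Since the desired path is higher order in A, keeping C_A high (PFR or concentrated feed) favours B.

4.57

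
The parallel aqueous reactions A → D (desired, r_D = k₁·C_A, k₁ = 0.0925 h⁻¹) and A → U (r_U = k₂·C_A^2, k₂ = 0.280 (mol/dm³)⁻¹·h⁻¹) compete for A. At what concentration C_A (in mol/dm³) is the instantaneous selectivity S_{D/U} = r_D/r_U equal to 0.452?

S_{D/U} = (k₁/k₂)·C_A⁻¹ ⇒ C_A = (S·k₂/k₁)^(-1).
= (0.452×0.280/0.0925)^(-1) = (1.368)^(-1) = 0.731 mol/dm³.

0.731 mol/dm³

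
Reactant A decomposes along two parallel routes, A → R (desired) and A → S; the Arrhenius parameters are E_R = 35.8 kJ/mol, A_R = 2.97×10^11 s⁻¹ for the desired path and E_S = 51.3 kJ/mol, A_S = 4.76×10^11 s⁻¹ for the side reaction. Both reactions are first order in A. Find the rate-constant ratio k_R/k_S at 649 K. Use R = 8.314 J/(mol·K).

Since both paths have the same order in A, the concentration cancels and S_{R/S} = k_R/k_S = (A_R/A_S)·exp[(E_S−E_R)/(RT)].
(E_S−E_R)/(RT) = (51.3−35.8)×10³/(8.314×649) = 15500/5396 = 2.873.
k_R/k_S = (2.97×10^11/4.76×10^11)·exp(2.873) = 0.6239 × 17.68 = 11.0.

11.0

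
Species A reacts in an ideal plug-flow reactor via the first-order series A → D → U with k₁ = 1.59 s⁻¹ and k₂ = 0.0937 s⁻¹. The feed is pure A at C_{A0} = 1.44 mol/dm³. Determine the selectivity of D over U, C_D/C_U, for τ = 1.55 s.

For first-order series with pure A initially, C_D(τ) = k₁C_{A0}/(k₂−k₁)·(e^(−k₁τ) − e^(−k₂τ)).
e^(−k₁τ) = e^(−1.59×1.55) = e^(−2.465) = 0.08505; e^(−k₂τ) = e^(−0.1452) = 0.8648.
C_D = 1.59×1.44/(0.0937−1.59) × (0.08505−0.8648) = (-1.530)×(-0.7798) = 1.193 mol/dm³.
C_A = C_{A0}e^(−k₁τ) = 0.1225 mol/dm³, so C_U = C_{A0}−C_A−C_D = 0.1243 mol/dm³; C_D/C_U = 9.60.

9.60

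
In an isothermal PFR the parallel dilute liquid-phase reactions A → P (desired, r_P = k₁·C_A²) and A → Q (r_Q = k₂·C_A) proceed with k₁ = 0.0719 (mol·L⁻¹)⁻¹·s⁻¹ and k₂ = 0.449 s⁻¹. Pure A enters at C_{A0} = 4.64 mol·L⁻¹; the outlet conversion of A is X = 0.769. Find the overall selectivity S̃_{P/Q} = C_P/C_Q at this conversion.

C_A = C_{A0}(1−X) = 1.072 mol·L⁻¹.
Along a PFR/batch, dC_Q/dC_A = −r_Q/(r_P+r_Q) = −k₂/(k₂+k₁·C_A).
Integrating from C_{A0} to C_A: C_Q = (0.449/0.0719)·ln[(0.449+0.0719·4.64)/(0.449+0.0719·1.07)] = 6.245·ln(0.7826/0.5261) = 2.481 mol·L⁻¹.
Then C_P = (C_{A0}−C_A) − C_Q = 3.568 − 2.481 = 1.088 mol·L⁻¹.
S̃_{P/Q} = C_P/C_Q = 1.088/2.481 = 0.438.

0.438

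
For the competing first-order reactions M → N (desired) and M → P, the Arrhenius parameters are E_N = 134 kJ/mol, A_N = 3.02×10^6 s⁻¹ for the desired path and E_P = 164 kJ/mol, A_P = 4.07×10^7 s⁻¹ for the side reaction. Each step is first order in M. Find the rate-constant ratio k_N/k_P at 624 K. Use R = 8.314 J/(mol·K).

Since both paths have the same order in M, the concentration cancels and S_{N/P} = k_N/k_P = (A_N/A_P)·exp[(E_P−E_N)/(RT)].
(E_P−E_N)/(RT) = (164−134)×10³/(8.314×624) = 30000/5188 = 5.783.
k_N/k_P = (3.02×10^6/4.07×10^7)·exp(5.783) = 0.07420 × 324.6 = 24.1.
Since E_N < E_P, lowering the temperature improves selectivity toward N.

24.1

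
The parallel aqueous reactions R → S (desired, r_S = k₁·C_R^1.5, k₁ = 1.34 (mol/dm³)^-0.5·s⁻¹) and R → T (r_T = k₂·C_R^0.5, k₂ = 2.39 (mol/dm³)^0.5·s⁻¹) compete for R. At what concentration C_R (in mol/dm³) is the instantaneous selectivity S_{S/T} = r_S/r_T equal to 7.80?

13.9 mol/dm³

S_{S/T} = (k₁/k₂)·C_R ⇒ C_R = S·k₂/k₁.
= 7.80×2.39/1.34 = 13.9 mol/dm³.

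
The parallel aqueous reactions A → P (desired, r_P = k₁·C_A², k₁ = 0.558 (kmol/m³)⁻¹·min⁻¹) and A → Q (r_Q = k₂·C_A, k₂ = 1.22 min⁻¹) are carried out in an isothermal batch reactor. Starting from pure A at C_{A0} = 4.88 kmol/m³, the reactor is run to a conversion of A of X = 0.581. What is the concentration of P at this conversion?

1.71 kmol/m³

C_A = C_{A0}(1−X) = 2.045 kmol/m³.
Along a PFR/batch, dC_Q/dC_A = −r_Q/(r_P+r_Q) = −k₂/(k₂+k₁·C_A).
Integrating from C_{A0} to C_A: C_Q = (1.22/0.558)·ln[(1.22+0.558·4.88)/(1.22+0.558·2.04)] = 2.186·ln(3.943/2.361) = 1.121 kmol/m³.
Then C_P = (C_{A0}−C_A) − C_Q = 2.835 − 1.121 = 1.714 kmol/m³.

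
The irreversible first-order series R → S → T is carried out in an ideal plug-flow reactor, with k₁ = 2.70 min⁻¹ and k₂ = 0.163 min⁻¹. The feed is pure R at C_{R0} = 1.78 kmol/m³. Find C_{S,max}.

For a first-order series the maximum intermediate yield is C_{S,max}/C_{R0} = (k₁/k₂)^[k₂/(k₂−k₁)].
= (2.70/0.163)^(0.163/(0.163−2.70)) = (16.56)^(-0.06425) = 0.8350.
C_{S,max} = 0.8350×1.78 = 1.49 kmol/m³.

1.49 kmol/m³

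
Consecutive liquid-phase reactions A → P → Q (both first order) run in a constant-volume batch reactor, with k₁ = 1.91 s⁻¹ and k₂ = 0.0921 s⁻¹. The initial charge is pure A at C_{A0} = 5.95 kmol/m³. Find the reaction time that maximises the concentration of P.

1.67 s

For first-order series the maximum of C_P occurs at t_opt = ln(k₂/k₁)/(k₂−k₁).
= ln(0.0921/1.91)/(0.0921−1.91) = ln(0.04822)/-1.818 = -3.032/-1.818 = 1.67 s.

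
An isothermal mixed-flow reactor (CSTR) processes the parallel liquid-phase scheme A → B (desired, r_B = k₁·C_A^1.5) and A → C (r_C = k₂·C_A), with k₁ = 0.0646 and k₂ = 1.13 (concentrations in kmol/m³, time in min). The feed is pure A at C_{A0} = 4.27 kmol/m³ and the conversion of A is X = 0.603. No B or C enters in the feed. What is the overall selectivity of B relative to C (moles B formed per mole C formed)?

0.0744

Exit C_A = C_{A0}(1−X) = 4.27×0.397 = 1.695 kmol/m³.
In a CSTR the entire volume is at exit conditions, so r_B = 0.0646×1.695^1.5 = 0.1426 and r_C = 1.13×1.695 = 1.916.
Overall selectivity = C_B/C_C = r_Bτ/(r_Cτ) = r_B/r_C = 0.0744.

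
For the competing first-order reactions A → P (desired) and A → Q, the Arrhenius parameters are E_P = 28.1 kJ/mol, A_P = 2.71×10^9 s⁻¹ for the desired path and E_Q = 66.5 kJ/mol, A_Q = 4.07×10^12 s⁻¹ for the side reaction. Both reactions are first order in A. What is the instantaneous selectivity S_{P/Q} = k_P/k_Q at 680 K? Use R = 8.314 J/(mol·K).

k_P/k_Q = (A_P/A_Q)·exp[−(E_P−E_Q)/(RT)] = (A_P/A_Q)·exp[(E_Q−E_P)/(RT)].
(E_Q−E_P)/(RT) = (66.5−28.1)×10³/(8.314×680) = 38400/5654 = 6.792.
k_P/k_Q = (2.71×10^9/4.07×10^12)·exp(6.792) = 6.658×10^-4 × 890.9 = 0.593.
Since E_P < E_Q, lowering the temperature improves selectivity toward P.

0.593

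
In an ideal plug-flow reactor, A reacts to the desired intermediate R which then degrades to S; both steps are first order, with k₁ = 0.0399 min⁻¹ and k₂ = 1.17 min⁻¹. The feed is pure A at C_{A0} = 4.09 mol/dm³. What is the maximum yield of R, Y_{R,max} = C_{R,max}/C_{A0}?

0.0303

Evaluating C_R at τ_opt = ln(k₂/k₁)/(k₂−k₁) gives C_{R,max}/C_{A0} = (k₁/k₂)^[k₂/(k₂−k₁)].
= (0.0399/1.17)^(1.17/(1.17−0.0399)) = (0.03410)^(1.035) = 0.03027.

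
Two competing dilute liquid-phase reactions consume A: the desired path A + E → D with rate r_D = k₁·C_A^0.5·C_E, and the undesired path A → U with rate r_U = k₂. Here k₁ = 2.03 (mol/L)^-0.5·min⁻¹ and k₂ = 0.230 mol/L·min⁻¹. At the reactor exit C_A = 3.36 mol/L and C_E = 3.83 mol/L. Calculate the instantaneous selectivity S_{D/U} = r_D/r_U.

S_{D/U} = r_D/r_U = (k₁·C_A^0.5·C_E)/(k₂) = (k₁/k₂)·C_A^0.5·C_E.
= (2.03×3.360^0.5×3.830) / (0.230) = 14.25/0.2300 = 62.0.

62.0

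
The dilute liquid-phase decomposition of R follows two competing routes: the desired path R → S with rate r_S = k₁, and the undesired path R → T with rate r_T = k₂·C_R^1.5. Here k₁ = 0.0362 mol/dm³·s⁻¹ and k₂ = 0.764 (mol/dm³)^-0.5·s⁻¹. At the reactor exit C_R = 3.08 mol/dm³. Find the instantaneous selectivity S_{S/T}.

0.00877

S_{S/T} = r_S/r_T = (k₁)/(k₂·C_R^1.5) = (k₁/k₂)·C_R^-1.5.
= (0.0362) / (0.764×3.080^1.5) = 0.03620/4.130 = 0.00877.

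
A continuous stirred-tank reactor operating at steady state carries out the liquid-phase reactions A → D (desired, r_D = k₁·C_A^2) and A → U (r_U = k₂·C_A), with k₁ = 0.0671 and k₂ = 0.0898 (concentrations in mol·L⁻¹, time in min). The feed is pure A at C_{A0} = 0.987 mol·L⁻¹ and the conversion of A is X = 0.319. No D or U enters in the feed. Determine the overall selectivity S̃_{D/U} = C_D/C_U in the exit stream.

0.502

Exit C_A = C_{A0}(1−X) = 0.987×0.681 = 0.6721 mol·L⁻¹.
Rates in a CSTR are evaluated at the outlet concentration: r_D = 0.0671×0.6721^2 = 0.03031, r_U = 0.0898×0.6721 = 0.06036.
Overall selectivity = C_D/C_U = r_Dτ/(r_Uτ) = r_D/r_U = 0.502.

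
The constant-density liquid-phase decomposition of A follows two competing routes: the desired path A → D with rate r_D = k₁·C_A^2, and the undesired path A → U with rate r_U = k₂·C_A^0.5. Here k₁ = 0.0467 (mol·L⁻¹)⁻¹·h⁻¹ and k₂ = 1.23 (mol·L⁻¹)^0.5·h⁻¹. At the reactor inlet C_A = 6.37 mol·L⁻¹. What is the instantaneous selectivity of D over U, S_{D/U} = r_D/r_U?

S_{D/U} = r_D/r_U = (k₁·C_A^2)/(k₂·C_A^0.5) = (k₁/k₂)·C_A^1.5.
= (0.0467×6.370^2) / (1.23×6.370^0.5) = 1.895/3.104 = 0.610.
Since the desired path is higher order in A, keeping C_A high (PFR or concentrated feed) favours D.

0.610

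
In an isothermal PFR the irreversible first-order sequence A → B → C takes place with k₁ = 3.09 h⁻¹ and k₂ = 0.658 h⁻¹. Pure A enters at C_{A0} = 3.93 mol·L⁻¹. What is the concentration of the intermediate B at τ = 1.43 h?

1.89 mol·L⁻¹

For first-order series with pure A initially, C_B(τ) = k₁C_{A0}/(k₂−k₁)·(e^(−k₁τ) − e^(−k₂τ)).
e^(−k₁τ) = e^(−3.09×1.43) = e^(−4.419) = 0.01205; e^(−k₂τ) = e^(−0.9409) = 0.3903.
C_B = 3.09×3.93/(0.658−3.09) × (0.01205−0.3903) = (-4.993)×(-0.3782) = 1.889 mol·L⁻¹.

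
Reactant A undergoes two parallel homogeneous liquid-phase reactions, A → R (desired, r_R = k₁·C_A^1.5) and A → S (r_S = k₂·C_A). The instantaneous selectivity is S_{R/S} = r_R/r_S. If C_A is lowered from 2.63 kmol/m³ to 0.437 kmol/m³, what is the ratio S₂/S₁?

0.408

S_{R/S} = (k₁/k₂)·C_A^0.5, so S₂/S₁ = (C_{A,2}/C_{A,1})^0.5.
= (0.437/2.63)^0.5 = (0.1662)^0.5 = 0.408.
Selectivity toward R falls as C_A falls — high-concentration operation is favoured.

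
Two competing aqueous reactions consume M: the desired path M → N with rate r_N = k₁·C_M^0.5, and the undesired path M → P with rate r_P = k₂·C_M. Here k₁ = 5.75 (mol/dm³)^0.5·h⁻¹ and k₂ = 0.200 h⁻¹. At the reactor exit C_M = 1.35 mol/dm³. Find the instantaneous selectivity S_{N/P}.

S_{N/P} = r_N/r_P = (k₁·C_M^0.5)/(k₂·C_M) = (k₁/k₂)·C_M^-0.5.
= (5.75×1.350^0.5) / (0.200×1.350) = 6.681/0.2700 = 24.7.
The undesired path is higher order in M, so low C_M (CSTR or dilute feed) favours N.

24.7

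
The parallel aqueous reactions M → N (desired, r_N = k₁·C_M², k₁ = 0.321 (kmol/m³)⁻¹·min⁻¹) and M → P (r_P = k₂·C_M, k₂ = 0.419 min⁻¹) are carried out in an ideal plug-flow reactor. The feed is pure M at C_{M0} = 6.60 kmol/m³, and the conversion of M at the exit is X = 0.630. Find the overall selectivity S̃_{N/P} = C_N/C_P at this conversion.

C_M = C_{M0}(1−X) = 2.442 kmol/m³.
Along a PFR/batch, dC_P/dC_M = −r_P/(r_N+r_P) = −k₂/(k₂+k₁·C_M).
Integrating from C_{M0} to C_M: C_P = (0.419/0.321)·ln[(0.419+0.321·6.60)/(0.419+0.321·2.44)] = 1.305·ln(2.538/1.203) = 0.9744 kmol/m³.
Then C_N = (C_{M0}−C_M) − C_P = 4.158 − 0.9744 = 3.184 kmol/m³.
S̃_{N/P} = C_N/C_P = 3.184/0.9744 = 3.27.

3.27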